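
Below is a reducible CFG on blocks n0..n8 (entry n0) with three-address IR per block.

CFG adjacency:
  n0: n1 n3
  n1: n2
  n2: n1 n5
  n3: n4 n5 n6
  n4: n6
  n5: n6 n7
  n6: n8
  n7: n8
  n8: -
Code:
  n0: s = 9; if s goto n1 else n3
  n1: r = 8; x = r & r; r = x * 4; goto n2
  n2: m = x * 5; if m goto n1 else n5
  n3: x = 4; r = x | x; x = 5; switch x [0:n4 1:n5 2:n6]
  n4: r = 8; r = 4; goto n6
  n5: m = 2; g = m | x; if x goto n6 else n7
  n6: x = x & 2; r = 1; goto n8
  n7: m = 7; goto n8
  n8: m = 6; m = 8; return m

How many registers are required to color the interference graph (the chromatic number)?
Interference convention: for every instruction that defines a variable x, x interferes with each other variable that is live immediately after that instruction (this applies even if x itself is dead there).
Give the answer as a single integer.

Block summaries:
  n0: {s} / ∅
  n1: {r,x} / ∅
  n2: {m} / {x}
  n3: {r,x} / ∅
  n4: {r} / ∅
  n5: {g,m} / {x}
  n6: {r,x} / {x}
  n7: {m} / ∅
  n8: {m} / ∅

Backward fixpoint:
  n0: in=∅ out=∅
  n1: in=∅ out={x}
  n2: in={x} out={x}
  n3: in=∅ out={x}
  n4: in={x} out={x}
  n5: in={x} out={x}
  n6: in={x} out=∅
  n7: in=∅ out=∅
  n8: in=∅ out=∅

Conflict graph:
  g: {x}
  m: {x}
  r: {x}
  s: ∅
  x: {g,m,r}

Colouring:
  lower bound: {g,x} mutually conflict ⇒ χ ≥ 2
  assign g→R1 m→R1 r→R1 s→R0 x→R0 — no edge inside a register ⇒ χ ≤ 2
  χ = 2

Answer: 2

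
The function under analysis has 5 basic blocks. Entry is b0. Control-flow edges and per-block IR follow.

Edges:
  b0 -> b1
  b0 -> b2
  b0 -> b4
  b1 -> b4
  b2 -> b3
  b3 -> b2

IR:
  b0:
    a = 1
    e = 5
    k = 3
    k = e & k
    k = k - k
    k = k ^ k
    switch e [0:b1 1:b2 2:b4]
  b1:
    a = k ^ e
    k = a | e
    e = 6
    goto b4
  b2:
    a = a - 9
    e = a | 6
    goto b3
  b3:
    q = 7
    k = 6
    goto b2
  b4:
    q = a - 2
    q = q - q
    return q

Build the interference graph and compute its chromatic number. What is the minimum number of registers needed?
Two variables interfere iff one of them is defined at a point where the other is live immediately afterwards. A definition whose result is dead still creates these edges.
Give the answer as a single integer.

Answer: 3

Working:
Per-block:
  b0: def={a,e,k} ue=∅
  b1: def={a,e,k} ue={e,k}
  b2: def={a,e} ue={a}
  b3: def={k,q} ue=∅
  b4: def={q} ue={a}

Backward fixpoint:
  b0: in=∅ out={a,e,k}
  b1: in={e,k} out={a}
  b2: in={a} out={a}
  b3: in={a} out={a}
  b4: in={a} out=∅

Conflict graph:
  a↔{e,k,q}
  e↔{a,k}
  k↔{a,e}
  q↔{a}

Registers:
  lower bound: {a,e,k} mutually conflict ⇒ χ ≥ 3
  assign a→R0 e→R1 k→R2 q→R1 — no edge inside a register ⇒ χ ≤ 3
  χ = 3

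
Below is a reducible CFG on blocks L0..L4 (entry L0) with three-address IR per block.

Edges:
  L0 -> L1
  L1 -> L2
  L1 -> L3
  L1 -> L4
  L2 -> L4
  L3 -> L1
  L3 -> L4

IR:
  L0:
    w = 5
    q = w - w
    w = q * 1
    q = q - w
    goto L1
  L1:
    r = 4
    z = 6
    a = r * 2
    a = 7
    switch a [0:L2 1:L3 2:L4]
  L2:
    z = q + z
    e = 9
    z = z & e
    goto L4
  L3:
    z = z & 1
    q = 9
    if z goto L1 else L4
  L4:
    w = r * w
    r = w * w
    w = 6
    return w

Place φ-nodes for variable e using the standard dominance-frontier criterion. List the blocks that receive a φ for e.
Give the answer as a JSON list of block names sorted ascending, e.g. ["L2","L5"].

Answer: ["L4"]

Working:
idom tree: L1←L0 L2←L1 L3←L1 L4←L1
Dom at joins:
  L1: preds {L0,L3}: {L0} ∩ {L0,L1,L3} = {L0}; idom=L0
  L4: preds {L1,L2,L3}: {L0,L1} ∩ {L0,L1,L2} ∩ {L0,L1,L3} = {L0,L1}; idom=L1

Frontier:
  L1←L0: walk · to L0
  L1←L3: walk L3→L1 to L0
  L4←L1: walk · to L1
  L4←L2: walk L2 to L1
  L4←L3: walk L3 to L1
  L0 → ∅
  L1 → {L1}
  L2 → {L4}
  L3 → {L1,L4}
  L4 → ∅

φ for e: defs {L2}
  DF⁺ = {L4}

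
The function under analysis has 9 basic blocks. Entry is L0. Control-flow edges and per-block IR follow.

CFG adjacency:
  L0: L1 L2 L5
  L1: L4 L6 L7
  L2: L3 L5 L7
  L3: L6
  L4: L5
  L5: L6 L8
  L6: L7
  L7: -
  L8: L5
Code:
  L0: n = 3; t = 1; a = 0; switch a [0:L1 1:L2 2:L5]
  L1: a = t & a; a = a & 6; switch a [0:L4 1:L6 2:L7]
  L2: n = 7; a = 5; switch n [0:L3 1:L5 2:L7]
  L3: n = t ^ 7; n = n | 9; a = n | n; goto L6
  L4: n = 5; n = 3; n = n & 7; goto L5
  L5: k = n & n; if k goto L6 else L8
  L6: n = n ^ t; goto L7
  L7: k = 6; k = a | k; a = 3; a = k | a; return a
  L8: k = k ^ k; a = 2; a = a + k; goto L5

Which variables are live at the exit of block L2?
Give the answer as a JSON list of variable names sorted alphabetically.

Block summaries:
  L0 def {a,n,t} use ∅
  L1 def {a} use {a,t}
  L2 def {a,n} use ∅
  L3 def {a,n} use {t}
  L4 def {n} use ∅
  L5 def {k} use {n}
  L6 def {n} use {n,t}
  L7 def {a,k} use {a}
  L8 def {a,k} use {k}

Liveness:
  live L0: ∅→{a,n,t}
  live L1: {a,n,t}→{a,n,t}
  live L2: {t}→{a,n,t}
  live L3: {t}→{a,n,t}
  live L4: {a,t}→{a,n,t}
  live L5: {a,n,t}→{a,k,n,t}
  live L6: {a,n,t}→{a}
  live L7: {a}→∅
  live L8: {k,n,t}→{a,n,t}

live-out(L2) = ["a", "n", "t"]

Answer: ["a", "n", "t"]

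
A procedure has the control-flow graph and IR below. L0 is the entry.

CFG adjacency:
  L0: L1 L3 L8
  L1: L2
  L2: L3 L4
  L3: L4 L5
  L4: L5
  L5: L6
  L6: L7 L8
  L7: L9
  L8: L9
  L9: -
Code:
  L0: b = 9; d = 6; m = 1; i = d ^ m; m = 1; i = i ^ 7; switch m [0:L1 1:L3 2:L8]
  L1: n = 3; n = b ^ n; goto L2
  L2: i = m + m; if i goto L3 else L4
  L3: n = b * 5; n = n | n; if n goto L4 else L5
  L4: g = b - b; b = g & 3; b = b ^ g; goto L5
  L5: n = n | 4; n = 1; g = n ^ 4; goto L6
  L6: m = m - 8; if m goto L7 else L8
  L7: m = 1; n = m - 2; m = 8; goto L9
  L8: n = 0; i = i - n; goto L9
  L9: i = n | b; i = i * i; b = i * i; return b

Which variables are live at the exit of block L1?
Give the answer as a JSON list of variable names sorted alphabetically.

Block summaries:
  L0: def={b,d,i,m} ue=∅
  L1: def={n} ue={b}
  L2: def={i} ue={m}
  L3: def={n} ue={b}
  L4: def={b,g} ue={b}
  L5: def={g,n} ue={n}
  L6: def={m} ue={m}
  L7: def={m,n} ue=∅
  L8: def={i,n} ue={i}
  L9: def={b,i} ue={b,n}

Liveness:
  L0 li=∅ lo={b,i,m}
  L1 li={b,m} lo={b,m,n}
  L2 li={b,m,n} lo={b,i,m,n}
  L3 li={b,i,m} lo={b,i,m,n}
  L4 li={b,i,m,n} lo={b,i,m,n}
  L5 li={b,i,m,n} lo={b,i,m}
  L6 li={b,i,m} lo={b,i}
  L7 li={b} lo={b,n}
  L8 li={b,i} lo={b,n}
  L9 li={b,n} lo=∅

live-out(L1) = ["b", "m", "n"]

Answer: ["b", "m", "n"]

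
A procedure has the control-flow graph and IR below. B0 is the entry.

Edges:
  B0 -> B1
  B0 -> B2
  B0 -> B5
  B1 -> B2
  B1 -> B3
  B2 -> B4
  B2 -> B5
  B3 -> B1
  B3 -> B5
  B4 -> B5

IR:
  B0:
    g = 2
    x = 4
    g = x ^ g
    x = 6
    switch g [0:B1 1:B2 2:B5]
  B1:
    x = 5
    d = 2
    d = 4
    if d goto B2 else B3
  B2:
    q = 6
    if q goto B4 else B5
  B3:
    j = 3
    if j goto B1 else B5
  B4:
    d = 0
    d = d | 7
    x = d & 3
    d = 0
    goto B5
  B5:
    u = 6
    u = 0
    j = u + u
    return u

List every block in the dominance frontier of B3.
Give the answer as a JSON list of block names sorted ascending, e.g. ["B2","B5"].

Answer: ["B1", "B5"]

Working:
idom tree: B1←B0 B2←B0 B3←B1 B4←B2 B5←B0
Join-block Dom:
  B1: preds {B0,B3}: {B0} ∩ {B0,B1,B3} = {B0}; idom=B0
  B2: preds {B0,B1}: {B0} ∩ {B0,B1} = {B0}; idom=B0
  B5: preds {B0,B2,B3,B4}: {B0} ∩ {B0,B2} ∩ {B0,B1,B3} ∩ {B0,B2,B4} = {B0}; idom=B0

DF walk-up:
  B1←B0: walk · to B0
  B1←B3: walk B3→B1 to B0
  B2←B0: walk · to B0
  B2←B1: walk B1 to B0
  B5←B0: walk · to B0
  B5←B2: walk B2 to B0
  B5←B3: walk B3→B1 to B0
  B5←B4: walk B4→B2 to B0
  B0: DF=∅
  B1: DF={B1,B2,B5}
  B2: DF={B5}
  B3: DF={B1,B5}
  B4: DF={B5}
  B5: DF=∅

DF(B3) = ["B1", "B5"]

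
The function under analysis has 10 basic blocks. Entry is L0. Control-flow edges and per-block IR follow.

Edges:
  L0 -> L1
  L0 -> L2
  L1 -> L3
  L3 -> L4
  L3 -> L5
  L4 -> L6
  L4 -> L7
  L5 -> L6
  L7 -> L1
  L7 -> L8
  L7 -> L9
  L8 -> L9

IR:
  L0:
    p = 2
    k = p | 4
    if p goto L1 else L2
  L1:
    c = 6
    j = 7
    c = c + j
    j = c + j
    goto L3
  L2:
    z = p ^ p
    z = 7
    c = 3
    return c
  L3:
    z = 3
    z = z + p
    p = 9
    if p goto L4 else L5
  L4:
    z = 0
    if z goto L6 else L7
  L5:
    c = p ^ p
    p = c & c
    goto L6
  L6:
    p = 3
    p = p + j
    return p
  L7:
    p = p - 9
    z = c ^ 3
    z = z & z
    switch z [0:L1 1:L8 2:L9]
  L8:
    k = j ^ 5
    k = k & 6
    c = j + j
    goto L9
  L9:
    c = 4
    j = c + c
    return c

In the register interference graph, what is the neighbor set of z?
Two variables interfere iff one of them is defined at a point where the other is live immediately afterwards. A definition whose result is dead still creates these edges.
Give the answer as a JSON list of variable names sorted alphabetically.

def/use:
  L0 def {k,p} use ∅
  L1 def {c,j} use ∅
  L2 def {c,z} use {p}
  L3 def {p,z} use {p}
  L4 def {z} use ∅
  L5 def {c,p} use {p}
  L6 def {p} use {j}
  L7 def {p,z} use {c,p}
  L8 def {c,k} use {j}
  L9 def {c,j} use ∅

Liveness:
  L0: in=∅ out={p}
  L1: in={p} out={c,j,p}
  L2: in={p} out=∅
  L3: in={c,j,p} out={c,j,p}
  L4: in={c,j,p} out={c,j,p}
  L5: in={j,p} out={j}
  L6: in={j} out=∅
  L7: in={c,j,p} out={j,p}
  L8: in={j} out=∅
  L9: in=∅ out=∅

Conflict graph:
  c — {j,p,z}
  j — {c,k,p,z}
  k — {j,p}
  p — {c,j,k,z}
  z — {c,j,p}

N(z) = ["c", "j", "p"]

Answer: ["c", "j", "p"]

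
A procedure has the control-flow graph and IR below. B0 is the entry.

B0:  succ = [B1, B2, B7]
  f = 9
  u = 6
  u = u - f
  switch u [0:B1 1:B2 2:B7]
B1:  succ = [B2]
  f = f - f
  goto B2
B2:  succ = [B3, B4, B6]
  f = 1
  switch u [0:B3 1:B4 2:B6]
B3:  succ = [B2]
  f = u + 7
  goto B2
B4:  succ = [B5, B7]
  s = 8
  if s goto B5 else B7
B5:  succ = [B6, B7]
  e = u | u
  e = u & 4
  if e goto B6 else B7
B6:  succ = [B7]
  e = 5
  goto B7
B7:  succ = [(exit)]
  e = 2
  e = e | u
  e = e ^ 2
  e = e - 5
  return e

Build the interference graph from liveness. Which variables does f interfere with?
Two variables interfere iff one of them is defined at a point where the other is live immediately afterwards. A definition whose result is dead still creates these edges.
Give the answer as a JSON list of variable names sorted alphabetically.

def/use:
  B0: {f,u} / ∅
  B1: {f} / {f}
  B2: {f} / {u}
  B3: {f} / {u}
  B4: {s} / ∅
  B5: {e} / {u}
  B6: {e} / ∅
  B7: {e} / {u}

Backward fixpoint:
  live B0: ∅→{f,u}
  live B1: {f,u}→{u}
  live B2: {u}→{u}
  live B3: {u}→{u}
  live B4: {u}→{u}
  live B5: {u}→{u}
  live B6: {u}→{u}
  live B7: {u}→∅

Conflict graph:
  e: {u}
  f: {u}
  s: {u}
  u: {e,f,s}

N(f) = ["u"]

Answer: ["u"]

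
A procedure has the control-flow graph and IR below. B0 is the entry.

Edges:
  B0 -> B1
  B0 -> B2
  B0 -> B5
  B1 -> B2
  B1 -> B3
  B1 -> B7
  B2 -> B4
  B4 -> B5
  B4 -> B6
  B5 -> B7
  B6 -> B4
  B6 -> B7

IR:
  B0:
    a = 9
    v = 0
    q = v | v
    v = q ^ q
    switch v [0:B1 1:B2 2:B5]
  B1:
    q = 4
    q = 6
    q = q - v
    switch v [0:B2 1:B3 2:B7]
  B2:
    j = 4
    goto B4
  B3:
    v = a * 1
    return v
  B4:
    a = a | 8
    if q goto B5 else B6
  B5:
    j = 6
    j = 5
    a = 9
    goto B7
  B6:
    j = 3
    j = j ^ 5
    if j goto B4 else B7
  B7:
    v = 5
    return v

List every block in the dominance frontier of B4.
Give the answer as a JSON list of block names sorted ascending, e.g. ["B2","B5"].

Answer: ["B4", "B5", "B7"]

Derivation:
idom tree: B1←B0 B2←B0 B3←B1 B4←B2 B5←B0 B6←B4 B7←B0
Join-block Dom:
  B2: preds {B0,B1}: {B0} ∩ {B0,B1} = {B0}; idom=B0
  B4: preds {B2,B6}: {B0,B2} ∩ {B0,B2,B4,B6} = {B0,B2}; idom=B2
  B5: preds {B0,B4}: {B0} ∩ {B0,B2,B4} = {B0}; idom=B0
  B7: preds {B1,B5,B6}: {B0,B1} ∩ {B0,B5} ∩ {B0,B2,B4,B6} = {B0}; idom=B0

DF derivation:
  join B2 pred B0: · stop@B0
  join B2 pred B1: B1 stop@B0
  join B4 pred B2: · stop@B2
  join B4 pred B6: B6→B4 stop@B2
  join B5 pred B0: · stop@B0
  join B5 pred B4: B4→B2 stop@B0
  join B7 pred B1: B1 stop@B0
  join B7 pred B5: B5 stop@B0
  join B7 pred B6: B6→B4→B2 stop@B0
  B0: DF=∅
  B1: DF={B2,B7}
  B2: DF={B5,B7}
  B3: DF=∅
  B4: DF={B4,B5,B7}
  B5: DF={B7}
  B6: DF={B4,B7}
  B7: DF=∅

DF(B4) = ["B4", "B5", "B7"]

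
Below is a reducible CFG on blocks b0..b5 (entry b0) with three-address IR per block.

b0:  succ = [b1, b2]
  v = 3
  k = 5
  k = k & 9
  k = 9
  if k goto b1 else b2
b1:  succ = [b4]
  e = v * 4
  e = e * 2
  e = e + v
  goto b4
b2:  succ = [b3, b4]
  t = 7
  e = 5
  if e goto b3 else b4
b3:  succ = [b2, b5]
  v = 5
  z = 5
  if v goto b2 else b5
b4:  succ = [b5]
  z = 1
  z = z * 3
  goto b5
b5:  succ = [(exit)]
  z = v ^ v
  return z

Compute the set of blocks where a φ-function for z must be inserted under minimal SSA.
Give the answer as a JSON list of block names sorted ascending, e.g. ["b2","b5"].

idom tree: b1←b0 b2←b0 b3←b2 b4←b0 b5←b0
Dom at joins:
  b2: preds {b0,b3}: {b0} ∩ {b0,b2,b3} = {b0}; idom=b0
  b4: preds {b1,b2}: {b0,b1} ∩ {b0,b2} = {b0}; idom=b0
  b5: preds {b3,b4}: {b0,b2,b3} ∩ {b0,b4} = {b0}; idom=b0

Frontier:
  join b2 pred b0: · stop@b0
  join b2 pred b3: b3→b2 stop@b0
  join b4 pred b1: b1 stop@b0
  join b4 pred b2: b2 stop@b0
  join b5 pred b3: b3→b2 stop@b0
  join b5 pred b4: b4 stop@b0
  DF(b0)=∅
  DF(b1)={b4}
  DF(b2)={b2,b4,b5}
  DF(b3)={b2,b5}
  DF(b4)={b5}
  DF(b5)=∅

φ for z: defs {b3,b4,b5}
  DF⁺ = {b2,b4,b5}

Answer: ["b2", "b4", "b5"]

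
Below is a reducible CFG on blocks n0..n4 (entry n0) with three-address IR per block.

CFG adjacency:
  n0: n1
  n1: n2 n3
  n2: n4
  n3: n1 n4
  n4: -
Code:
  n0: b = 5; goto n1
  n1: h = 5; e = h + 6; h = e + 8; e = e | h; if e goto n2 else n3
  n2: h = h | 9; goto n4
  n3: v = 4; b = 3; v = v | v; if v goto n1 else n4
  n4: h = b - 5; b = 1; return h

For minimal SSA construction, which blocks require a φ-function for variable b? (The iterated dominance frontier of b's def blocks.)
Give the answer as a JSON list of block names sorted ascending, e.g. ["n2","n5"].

Answer: ["n1", "n4"]

Working:
idom tree: n1←n0 n2←n1 n3←n1 n4←n1
Dom∩ at merges:
  n1: preds {n0,n3}: {n0} ∩ {n0,n1,n3} = {n0}; idom=n0
  n4: preds {n2,n3}: {n0,n1,n2} ∩ {n0,n1,n3} = {n0,n1}; idom=n1

DF derivation:
  join n1 pred n0: · stop@n0
  join n1 pred n3: n3→n1 stop@n0
  join n4 pred n2: n2 stop@n1
  join n4 pred n3: n3 stop@n1
  DF(n0)=∅
  DF(n1)={n1}
  DF(n2)={n4}
  DF(n3)={n1,n4}
  DF(n4)=∅

φ for b: defs {n0,n3,n4}
  DF⁺ = {n1,n4}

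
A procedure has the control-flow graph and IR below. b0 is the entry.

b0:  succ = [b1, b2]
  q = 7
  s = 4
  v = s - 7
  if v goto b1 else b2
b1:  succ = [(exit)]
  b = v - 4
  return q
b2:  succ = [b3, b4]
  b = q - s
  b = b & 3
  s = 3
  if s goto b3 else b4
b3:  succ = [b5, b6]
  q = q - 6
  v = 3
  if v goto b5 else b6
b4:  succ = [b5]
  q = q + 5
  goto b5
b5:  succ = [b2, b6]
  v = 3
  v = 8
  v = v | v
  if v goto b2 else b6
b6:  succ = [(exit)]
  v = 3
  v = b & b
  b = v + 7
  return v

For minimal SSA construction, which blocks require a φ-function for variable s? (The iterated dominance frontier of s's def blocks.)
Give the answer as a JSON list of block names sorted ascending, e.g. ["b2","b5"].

Answer: ["b2"]

Working:
idom tree: b1←b0 b2←b0 b3←b2 b4←b2 b5←b2 b6←b2
Dom at joins:
  b2: preds {b0,b5}: {b0} ∩ {b0,b2,b5} = {b0}; idom=b0
  b5: preds {b3,b4}: {b0,b2,b3} ∩ {b0,b2,b4} = {b0,b2}; idom=b2
  b6: preds {b3,b5}: {b0,b2,b3} ∩ {b0,b2,b5} = {b0,b2}; idom=b2

Frontier:
  join b2 pred b0: · stop@b0
  join b2 pred b5: b5→b2 stop@b0
  join b5 pred b3: b3 stop@b2
  join b5 pred b4: b4 stop@b2
  join b6 pred b3: b3 stop@b2
  join b6 pred b5: b5 stop@b2
  b0: DF=∅
  b1: DF=∅
  b2: DF={b2}
  b3: DF={b5,b6}
  b4: DF={b5}
  b5: DF={b2,b6}
  b6: DF=∅

φ for s: defs {b0,b2}
  DF⁺ = {b2}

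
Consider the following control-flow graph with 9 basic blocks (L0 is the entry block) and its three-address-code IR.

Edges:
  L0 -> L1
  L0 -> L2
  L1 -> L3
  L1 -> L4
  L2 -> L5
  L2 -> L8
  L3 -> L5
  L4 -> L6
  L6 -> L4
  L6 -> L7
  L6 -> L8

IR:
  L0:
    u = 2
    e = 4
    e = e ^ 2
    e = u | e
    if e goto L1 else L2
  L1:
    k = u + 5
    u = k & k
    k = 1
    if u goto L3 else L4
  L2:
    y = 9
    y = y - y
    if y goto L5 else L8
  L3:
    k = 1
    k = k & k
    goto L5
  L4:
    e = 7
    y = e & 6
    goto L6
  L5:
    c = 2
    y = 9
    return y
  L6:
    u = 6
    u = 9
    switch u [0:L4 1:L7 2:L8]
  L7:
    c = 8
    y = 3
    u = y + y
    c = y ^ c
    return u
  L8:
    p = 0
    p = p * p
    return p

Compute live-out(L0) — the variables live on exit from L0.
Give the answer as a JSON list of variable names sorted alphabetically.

Answer: ["u"]

Analysis:
def/use:
  L0: {e,u} / ∅
  L1: {k,u} / {u}
  L2: {y} / ∅
  L3: {k} / ∅
  L4: {e,y} / ∅
  L5: {c,y} / ∅
  L6: {u} / ∅
  L7: {c,u,y} / ∅
  L8: {p} / ∅

Backward fixpoint:
  L0: in=∅ out={u}
  L1: in={u} out=∅
  L2: in=∅ out=∅
  L3: in=∅ out=∅
  L4: in=∅ out=∅
  L5: in=∅ out=∅
  L6: in=∅ out=∅
  L7: in=∅ out=∅
  L8: in=∅ out=∅

live-out(L0) = ["u"]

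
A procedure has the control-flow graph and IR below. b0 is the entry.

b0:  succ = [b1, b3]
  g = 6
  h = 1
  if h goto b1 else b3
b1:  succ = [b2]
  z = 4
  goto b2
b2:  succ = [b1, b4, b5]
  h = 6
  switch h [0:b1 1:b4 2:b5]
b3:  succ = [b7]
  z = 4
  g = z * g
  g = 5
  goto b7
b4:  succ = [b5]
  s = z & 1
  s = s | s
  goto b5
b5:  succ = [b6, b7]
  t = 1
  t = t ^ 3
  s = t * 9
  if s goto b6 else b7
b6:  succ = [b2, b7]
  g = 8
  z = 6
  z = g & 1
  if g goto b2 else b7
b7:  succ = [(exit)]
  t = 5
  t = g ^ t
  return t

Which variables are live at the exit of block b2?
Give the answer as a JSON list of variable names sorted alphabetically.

Block summaries:
  b0 def {g,h} use ∅
  b1 def {z} use ∅
  b2 def {h} use ∅
  b3 def {g,z} use {g}
  b4 def {s} use {z}
  b5 def {s,t} use ∅
  b6 def {g,z} use ∅
  b7 def {t} use {g}

Liveness:
  b0: in=∅ out={g}
  b1: in={g} out={g,z}
  b2: in={g,z} out={g,z}
  b3: in={g} out={g}
  b4: in={g,z} out={g}
  b5: in={g} out={g}
  b6: in=∅ out={g,z}
  b7: in={g} out=∅

live-out(b2) = ["g", "z"]

Answer: ["g", "z"]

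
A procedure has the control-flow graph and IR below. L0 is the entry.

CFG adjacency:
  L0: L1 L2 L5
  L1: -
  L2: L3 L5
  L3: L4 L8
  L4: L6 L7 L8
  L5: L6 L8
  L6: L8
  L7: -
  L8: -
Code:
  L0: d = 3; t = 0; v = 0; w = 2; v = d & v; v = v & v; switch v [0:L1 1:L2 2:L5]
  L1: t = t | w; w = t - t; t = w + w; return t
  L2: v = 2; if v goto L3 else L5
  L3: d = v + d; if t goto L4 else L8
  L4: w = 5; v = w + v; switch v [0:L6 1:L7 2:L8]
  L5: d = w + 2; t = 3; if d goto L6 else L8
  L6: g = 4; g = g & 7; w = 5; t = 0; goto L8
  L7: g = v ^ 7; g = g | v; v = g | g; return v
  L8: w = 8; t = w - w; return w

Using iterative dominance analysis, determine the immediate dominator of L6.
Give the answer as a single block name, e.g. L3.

Answer: L0

Working:
idom tree: L1←L0 L2←L0 L3←L2 L4←L3 L5←L0 L6←L0 L7←L4 L8←L0
Join-block Dom:
  L5: preds {L0,L2}: {L0} ∩ {L0,L2} = {L0}; idom=L0
  L6: preds {L4,L5}: {L0,L2,L3,L4} ∩ {L0,L5} = {L0}; idom=L0
  L8: preds {L3,L4,L5,L6}: {L0,L2,L3} ∩ {L0,L2,L3,L4} ∩ {L0,L5} ∩ {L0,L6} = {L0}; idom=L0

idom(L6) = L0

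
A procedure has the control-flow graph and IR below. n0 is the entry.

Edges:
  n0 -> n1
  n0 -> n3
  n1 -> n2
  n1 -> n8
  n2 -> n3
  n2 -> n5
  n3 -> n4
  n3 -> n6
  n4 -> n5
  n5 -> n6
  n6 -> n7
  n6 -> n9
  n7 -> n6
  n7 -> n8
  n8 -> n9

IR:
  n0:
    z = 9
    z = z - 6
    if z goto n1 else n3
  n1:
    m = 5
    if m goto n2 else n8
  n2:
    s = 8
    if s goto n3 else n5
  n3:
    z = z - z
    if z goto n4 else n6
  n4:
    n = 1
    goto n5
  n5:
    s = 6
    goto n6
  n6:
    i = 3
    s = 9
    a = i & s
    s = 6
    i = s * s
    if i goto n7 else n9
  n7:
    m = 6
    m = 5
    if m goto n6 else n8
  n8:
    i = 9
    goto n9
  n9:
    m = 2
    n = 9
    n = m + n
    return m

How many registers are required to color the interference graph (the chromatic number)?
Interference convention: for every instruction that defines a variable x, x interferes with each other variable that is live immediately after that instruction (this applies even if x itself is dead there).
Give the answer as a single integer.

Per-block:
  n0 def {z} use ∅
  n1 def {m} use ∅
  n2 def {s} use ∅
  n3 def {z} use {z}
  n4 def {n} use ∅
  n5 def {s} use ∅
  n6 def {a,i,s} use ∅
  n7 def {m} use ∅
  n8 def {i} use ∅
  n9 def {m,n} use ∅

Liveness:
  n0 li=∅ lo={z}
  n1 li={z} lo={z}
  n2 li={z} lo={z}
  n3 li={z} lo=∅
  n4 li=∅ lo=∅
  n5 li=∅ lo=∅
  n6 li=∅ lo=∅
  n7 li=∅ lo=∅
  n8 li=∅ lo=∅
  n9 li=∅ lo=∅

Interference:
  a — ∅
  i — {s}
  m — {n,z}
  n — {m}
  s — {i,z}
  z — {m,s}

Registers:
  {i,s} pairwise interfere (2-clique) ⇒ χ ≥ 2
  2-colouring: r0={a,m,s}  r1={i,n,z}
  χ = 2

Answer: 2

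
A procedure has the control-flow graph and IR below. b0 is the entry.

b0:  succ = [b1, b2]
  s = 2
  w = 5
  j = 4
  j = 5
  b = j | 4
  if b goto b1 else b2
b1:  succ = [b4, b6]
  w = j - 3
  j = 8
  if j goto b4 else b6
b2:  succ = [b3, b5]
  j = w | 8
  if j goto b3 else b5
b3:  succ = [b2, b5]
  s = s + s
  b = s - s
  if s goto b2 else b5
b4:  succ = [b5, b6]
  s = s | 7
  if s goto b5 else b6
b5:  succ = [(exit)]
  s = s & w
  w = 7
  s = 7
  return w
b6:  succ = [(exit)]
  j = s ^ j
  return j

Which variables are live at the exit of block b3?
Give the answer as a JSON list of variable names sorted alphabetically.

Per-block:
  b0: def={b,j,s,w} ue=∅
  b1: def={j,w} ue={j}
  b2: def={j} ue={w}
  b3: def={b,s} ue={s}
  b4: def={s} ue={s}
  b5: def={s,w} ue={s,w}
  b6: def={j} ue={j,s}

Backward fixpoint:
  b0 li=∅ lo={j,s,w}
  b1 li={j,s} lo={j,s,w}
  b2 li={s,w} lo={s,w}
  b3 li={s,w} lo={s,w}
  b4 li={j,s,w} lo={j,s,w}
  b5 li={s,w} lo=∅
  b6 li={j,s} lo=∅

live-out(b3) = ["s", "w"]

Answer: ["s", "w"]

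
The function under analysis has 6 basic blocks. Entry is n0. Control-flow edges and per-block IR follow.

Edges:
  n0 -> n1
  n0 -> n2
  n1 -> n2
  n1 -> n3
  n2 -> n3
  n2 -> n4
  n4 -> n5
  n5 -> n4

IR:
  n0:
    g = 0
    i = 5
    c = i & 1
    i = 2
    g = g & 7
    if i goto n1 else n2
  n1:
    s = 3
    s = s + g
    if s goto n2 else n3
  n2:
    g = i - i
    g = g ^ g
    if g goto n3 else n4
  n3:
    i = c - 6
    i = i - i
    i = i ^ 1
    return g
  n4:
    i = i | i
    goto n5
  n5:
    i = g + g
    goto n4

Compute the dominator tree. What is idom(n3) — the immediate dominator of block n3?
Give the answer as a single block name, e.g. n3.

idom tree: n1←n0 n2←n0 n3←n0 n4←n2 n5←n4
Dom at joins:
  n2: preds {n0,n1}: {n0} ∩ {n0,n1} = {n0}; idom=n0
  n3: preds {n1,n2}: {n0,n1} ∩ {n0,n2} = {n0}; idom=n0
  n4: preds {n2,n5}: {n0,n2} ∩ {n0,n2,n4,n5} = {n0,n2}; idom=n2

idom(n3) = n0

Answer: n0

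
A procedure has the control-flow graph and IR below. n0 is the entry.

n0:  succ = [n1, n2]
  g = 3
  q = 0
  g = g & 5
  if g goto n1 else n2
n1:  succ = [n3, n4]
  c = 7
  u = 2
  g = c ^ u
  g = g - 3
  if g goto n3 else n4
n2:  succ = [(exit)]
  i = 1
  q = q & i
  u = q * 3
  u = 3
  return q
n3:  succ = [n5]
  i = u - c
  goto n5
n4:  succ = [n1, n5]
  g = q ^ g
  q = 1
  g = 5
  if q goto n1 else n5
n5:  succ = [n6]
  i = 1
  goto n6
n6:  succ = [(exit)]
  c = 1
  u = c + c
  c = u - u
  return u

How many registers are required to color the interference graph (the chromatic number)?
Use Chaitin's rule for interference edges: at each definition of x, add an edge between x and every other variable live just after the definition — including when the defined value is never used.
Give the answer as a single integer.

Block summaries:
  n0 def {g,q} use ∅
  n1 def {c,g,u} use ∅
  n2 def {i,q,u} use {q}
  n3 def {i} use {c,u}
  n4 def {g,q} use {g,q}
  n5 def {i} use ∅
  n6 def {c,u} use ∅

Backward fixpoint:
  live n0: ∅→{q}
  live n1: {q}→{c,g,q,u}
  live n2: {q}→∅
  live n3: {c,u}→∅
  live n4: {g,q}→{q}
  live n5: ∅→∅
  live n6: ∅→∅

Interference:
  c↔{g,q,u}
  g↔{c,q,u}
  i↔{q}
  q↔{c,g,i,u}
  u↔{c,g,q}

Registers:
  {c,g,q,u} pairwise interfere (4-clique) ⇒ χ ≥ 4
  assign c→c1 g→c2 i→c1 q→c0 u→c3 — no edge inside a register ⇒ χ ≤ 4
  χ = 4

Answer: 4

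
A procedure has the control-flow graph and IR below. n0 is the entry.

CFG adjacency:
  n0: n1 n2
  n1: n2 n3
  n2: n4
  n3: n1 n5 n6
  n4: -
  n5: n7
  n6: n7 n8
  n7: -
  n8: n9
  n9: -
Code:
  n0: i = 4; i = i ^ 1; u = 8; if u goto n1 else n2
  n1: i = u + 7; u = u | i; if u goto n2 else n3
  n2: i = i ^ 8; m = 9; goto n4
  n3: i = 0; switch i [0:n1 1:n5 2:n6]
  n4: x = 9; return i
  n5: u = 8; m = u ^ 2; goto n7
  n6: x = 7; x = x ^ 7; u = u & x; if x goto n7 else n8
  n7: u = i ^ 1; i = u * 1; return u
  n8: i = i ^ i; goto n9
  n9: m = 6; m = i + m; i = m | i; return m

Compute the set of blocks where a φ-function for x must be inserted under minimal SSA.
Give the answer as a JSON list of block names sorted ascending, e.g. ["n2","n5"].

Answer: ["n7"]

Working:
idom tree: n1←n0 n2←n0 n3←n1 n4←n2 n5←n3 n6←n3 n7←n3 n8←n6 n9←n8
Dom at joins:
  n1: preds {n0,n3}: {n0} ∩ {n0,n1,n3} = {n0}; idom=n0
  n2: preds {n0,n1}: {n0} ∩ {n0,n1} = {n0}; idom=n0
  n7: preds {n5,n6}: {n0,n1,n3,n5} ∩ {n0,n1,n3,n6} = {n0,n1,n3}; idom=n3

DF walk-up:
  n1←n0: walk · to n0
  n1←n3: walk n3→n1 to n0
  n2←n0: walk · to n0
  n2←n1: walk n1 to n0
  n7←n5: walk n5 to n3
  n7←n6: walk n6 to n3
  n0 → ∅
  n1 → {n1,n2}
  n2 → ∅
  n3 → {n1}
  n4 → ∅
  n5 → {n7}
  n6 → {n7}
  n7 → ∅
  n8 → ∅
  n9 → ∅

φ for x: defs {n4,n6}
  DF⁺ = {n7}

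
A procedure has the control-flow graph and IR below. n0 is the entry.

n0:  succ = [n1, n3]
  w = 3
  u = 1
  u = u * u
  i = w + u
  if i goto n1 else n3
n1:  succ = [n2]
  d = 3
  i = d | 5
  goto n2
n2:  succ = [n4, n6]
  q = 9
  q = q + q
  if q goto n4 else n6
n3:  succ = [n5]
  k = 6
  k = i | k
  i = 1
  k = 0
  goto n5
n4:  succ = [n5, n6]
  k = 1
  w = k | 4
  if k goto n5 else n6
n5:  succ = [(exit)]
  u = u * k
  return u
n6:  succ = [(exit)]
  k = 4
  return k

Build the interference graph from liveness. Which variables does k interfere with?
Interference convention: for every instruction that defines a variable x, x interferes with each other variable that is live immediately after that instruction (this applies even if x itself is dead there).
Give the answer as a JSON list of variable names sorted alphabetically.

def/use:
  n0: {i,u,w} / ∅
  n1: {d,i} / ∅
  n2: {q} / ∅
  n3: {i,k} / {i}
  n4: {k,w} / ∅
  n5: {u} / {k,u}
  n6: {k} / ∅

Liveness:
  n0 li=∅ lo={i,u}
  n1 li={u} lo={u}
  n2 li={u} lo={u}
  n3 li={i,u} lo={k,u}
  n4 li={u} lo={k,u}
  n5 li={k,u} lo=∅
  n6 li=∅ lo=∅

Interference:
  d — {u}
  i — {k,u}
  k — {i,u,w}
  q — {u}
  u — {d,i,k,q,w}
  w — {k,u}

N(k) = ["i", "u", "w"]

Answer: ["i", "u", "w"]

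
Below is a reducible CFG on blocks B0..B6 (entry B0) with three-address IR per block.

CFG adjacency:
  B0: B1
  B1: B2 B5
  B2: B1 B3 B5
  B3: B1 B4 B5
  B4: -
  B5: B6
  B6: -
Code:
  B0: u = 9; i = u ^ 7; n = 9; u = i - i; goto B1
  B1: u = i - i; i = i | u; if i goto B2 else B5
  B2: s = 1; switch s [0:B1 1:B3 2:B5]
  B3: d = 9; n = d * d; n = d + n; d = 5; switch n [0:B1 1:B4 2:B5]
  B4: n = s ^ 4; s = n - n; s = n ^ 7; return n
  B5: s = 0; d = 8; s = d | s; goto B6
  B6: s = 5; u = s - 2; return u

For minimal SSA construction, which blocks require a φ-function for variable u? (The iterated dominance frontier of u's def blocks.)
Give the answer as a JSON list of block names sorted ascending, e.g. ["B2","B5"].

Answer: ["B1"]

Analysis:
idom tree: B1←B0 B2←B1 B3←B2 B4←B3 B5←B1 B6←B5
Join-block Dom:
  B1: preds {B0,B2,B3}: {B0} ∩ {B0,B1,B2} ∩ {B0,B1,B2,B3} = {B0}; idom=B0
  B5: preds {B1,B2,B3}: {B0,B1} ∩ {B0,B1,B2} ∩ {B0,B1,B2,B3} = {B0,B1}; idom=B1

DF walk-up:
  join B1 pred B0: · stop@B0
  join B1 pred B2: B2→B1 stop@B0
  join B1 pred B3: B3→B2→B1 stop@B0
  join B5 pred B1: · stop@B1
  join B5 pred B2: B2 stop@B1
  join B5 pred B3: B3→B2 stop@B1
  B0 → ∅
  B1 → {B1}
  B2 → {B1,B5}
  B3 → {B1,B5}
  B4 → ∅
  B5 → ∅
  B6 → ∅

φ for u: defs {B0,B1,B6}
  DF⁺ = {B1}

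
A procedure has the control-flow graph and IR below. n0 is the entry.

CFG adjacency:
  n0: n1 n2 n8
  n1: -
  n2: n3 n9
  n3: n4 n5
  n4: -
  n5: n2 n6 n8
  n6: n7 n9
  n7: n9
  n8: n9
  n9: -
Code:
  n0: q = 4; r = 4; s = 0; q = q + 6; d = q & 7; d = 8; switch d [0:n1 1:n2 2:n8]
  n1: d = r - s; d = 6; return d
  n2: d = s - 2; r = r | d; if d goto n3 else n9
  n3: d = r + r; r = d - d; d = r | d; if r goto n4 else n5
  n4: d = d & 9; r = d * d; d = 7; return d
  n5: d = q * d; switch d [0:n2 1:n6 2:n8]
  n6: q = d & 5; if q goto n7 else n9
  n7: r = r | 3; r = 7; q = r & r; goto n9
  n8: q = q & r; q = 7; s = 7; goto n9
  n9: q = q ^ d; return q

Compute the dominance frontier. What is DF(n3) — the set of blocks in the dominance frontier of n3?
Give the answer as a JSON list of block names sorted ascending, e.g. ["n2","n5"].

Answer: ["n2", "n8", "n9"]

Working:
idom tree: n1←n0 n2←n0 n3←n2 n4←n3 n5←n3 n6←n5 n7←n6 n8←n0 n9←n0
Join-block Dom:
  n2: preds {n0,n5}: {n0} ∩ {n0,n2,n3,n5} = {n0}; idom=n0
  n8: preds {n0,n5}: {n0} ∩ {n0,n2,n3,n5} = {n0}; idom=n0
  n9: preds {n2,n6,n7,n8}: {n0,n2} ∩ {n0,n2,n3,n5,n6} ∩ {n0,n2,n3,n5,n6,n7} ∩ {n0,n8} = {n0}; idom=n0

DF derivation:
  n2←n0: walk · to n0
  n2←n5: walk n5→n3→n2 to n0
  n8←n0: walk · to n0
  n8←n5: walk n5→n3→n2 to n0
  n9←n2: walk n2 to n0
  n9←n6: walk n6→n5→n3→n2 to n0
  n9←n7: walk n7→n6→n5→n3→n2 to n0
  n9←n8: walk n8 to n0
  n0: DF=∅
  n1: DF=∅
  n2: DF={n2,n8,n9}
  n3: DF={n2,n8,n9}
  n4: DF=∅
  n5: DF={n2,n8,n9}
  n6: DF={n9}
  n7: DF={n9}
  n8: DF={n9}
  n9: DF=∅

DF(n3) = ["n2", "n8", "n9"]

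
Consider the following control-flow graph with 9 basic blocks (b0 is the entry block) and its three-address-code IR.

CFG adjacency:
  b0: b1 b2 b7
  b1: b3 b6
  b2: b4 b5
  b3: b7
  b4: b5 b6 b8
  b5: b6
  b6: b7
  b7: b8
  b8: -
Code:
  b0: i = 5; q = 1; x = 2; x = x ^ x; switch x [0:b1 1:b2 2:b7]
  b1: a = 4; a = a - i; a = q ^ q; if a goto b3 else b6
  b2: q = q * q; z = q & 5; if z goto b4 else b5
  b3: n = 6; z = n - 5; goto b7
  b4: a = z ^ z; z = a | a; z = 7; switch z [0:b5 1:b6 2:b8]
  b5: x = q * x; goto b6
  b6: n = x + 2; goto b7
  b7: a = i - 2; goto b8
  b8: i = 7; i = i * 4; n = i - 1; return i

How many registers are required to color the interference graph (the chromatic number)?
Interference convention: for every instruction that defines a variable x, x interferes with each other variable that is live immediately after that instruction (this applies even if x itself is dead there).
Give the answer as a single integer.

Per-block:
  b0 def {i,q,x} use ∅
  b1 def {a} use {i,q}
  b2 def {q,z} use {q}
  b3 def {n,z} use ∅
  b4 def {a,z} use {z}
  b5 def {x} use {q,x}
  b6 def {n} use {x}
  b7 def {a} use {i}
  b8 def {i,n} use ∅

Liveness:
  b0 li=∅ lo={i,q,x}
  b1 li={i,q,x} lo={i,x}
  b2 li={i,q,x} lo={i,q,x,z}
  b3 li={i} lo={i}
  b4 li={i,q,x,z} lo={i,q,x}
  b5 li={i,q,x} lo={i,x}
  b6 li={i,x} lo={i}
  b7 li={i} lo=∅
  b8 li=∅ lo=∅

Interfere edges:
  a — {i,q,x}
  i — {a,n,q,x,z}
  n — {i}
  q — {a,i,x,z}
  x — {a,i,q,z}
  z — {i,q,x}

Chromatic number:
  clique {a,i,q,x} ⇒ need ≥ 4
  assign a→c3 i→c0 n→c1 q→c1 x→c2 z→c3 — no edge inside a register ⇒ χ ≤ 4
  χ = 4

Answer: 4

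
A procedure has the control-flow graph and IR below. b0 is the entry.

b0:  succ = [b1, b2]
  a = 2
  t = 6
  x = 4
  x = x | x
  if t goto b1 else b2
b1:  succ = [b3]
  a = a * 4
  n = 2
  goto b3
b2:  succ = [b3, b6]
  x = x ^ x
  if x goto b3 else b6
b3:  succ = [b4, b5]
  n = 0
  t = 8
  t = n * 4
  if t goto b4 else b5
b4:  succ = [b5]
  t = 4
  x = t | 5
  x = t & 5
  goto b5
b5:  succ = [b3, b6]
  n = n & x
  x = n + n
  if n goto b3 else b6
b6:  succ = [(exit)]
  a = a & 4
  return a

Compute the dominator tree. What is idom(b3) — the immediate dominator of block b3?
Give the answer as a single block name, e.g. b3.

idom tree: b1←b0 b2←b0 b3←b0 b4←b3 b5←b3 b6←b0
Join-block Dom:
  b3: preds {b1,b2,b5}: {b0,b1} ∩ {b0,b2} ∩ {b0,b3,b5} = {b0}; idom=b0
  b5: preds {b3,b4}: {b0,b3} ∩ {b0,b3,b4} = {b0,b3}; idom=b3
  b6: preds {b2,b5}: {b0,b2} ∩ {b0,b3,b5} = {b0}; idom=b0

idom(b3) = b0

Answer: b0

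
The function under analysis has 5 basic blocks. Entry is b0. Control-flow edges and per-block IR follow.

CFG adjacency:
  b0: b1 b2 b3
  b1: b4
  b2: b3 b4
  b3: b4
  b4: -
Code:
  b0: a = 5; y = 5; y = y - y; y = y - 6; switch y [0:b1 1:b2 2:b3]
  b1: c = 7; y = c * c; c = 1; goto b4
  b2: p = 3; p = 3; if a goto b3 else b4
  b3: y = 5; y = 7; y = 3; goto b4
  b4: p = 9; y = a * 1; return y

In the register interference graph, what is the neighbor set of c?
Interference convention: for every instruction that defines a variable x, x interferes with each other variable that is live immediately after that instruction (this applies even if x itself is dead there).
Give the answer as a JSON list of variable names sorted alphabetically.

Block summaries:
  b0 def {a,y} use ∅
  b1 def {c,y} use ∅
  b2 def {p} use {a}
  b3 def {y} use ∅
  b4 def {p,y} use {a}

Live sets:
  live b0: ∅→{a}
  live b1: {a}→{a}
  live b2: {a}→{a}
  live b3: {a}→{a}
  live b4: {a}→∅

Interference:
  a — {c,p,y}
  c — {a}
  p — {a}
  y — {a}

N(c) = ["a"]

Answer: ["a"]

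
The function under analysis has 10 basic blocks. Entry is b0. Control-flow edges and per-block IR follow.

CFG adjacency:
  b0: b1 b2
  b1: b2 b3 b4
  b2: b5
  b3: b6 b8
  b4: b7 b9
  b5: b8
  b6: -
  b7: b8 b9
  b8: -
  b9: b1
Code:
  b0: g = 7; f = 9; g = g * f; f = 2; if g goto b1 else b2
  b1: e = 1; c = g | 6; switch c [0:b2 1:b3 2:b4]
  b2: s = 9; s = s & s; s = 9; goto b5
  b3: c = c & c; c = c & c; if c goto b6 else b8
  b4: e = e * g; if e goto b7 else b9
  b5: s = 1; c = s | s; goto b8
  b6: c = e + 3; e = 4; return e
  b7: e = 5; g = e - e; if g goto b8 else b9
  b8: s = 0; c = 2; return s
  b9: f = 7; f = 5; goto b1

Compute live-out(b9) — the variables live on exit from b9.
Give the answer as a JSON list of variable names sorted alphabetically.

Answer: ["g"]

Derivation:
Per-block:
  b0 def {f,g} use ∅
  b1 def {c,e} use {g}
  b2 def {s} use ∅
  b3 def {c} use {c}
  b4 def {e} use {e,g}
  b5 def {c,s} use ∅
  b6 def {c,e} use {e}
  b7 def {e,g} use ∅
  b8 def {c,s} use ∅
  b9 def {f} use ∅

Backward fixpoint:
  live b0: ∅→{g}
  live b1: {g}→{c,e,g}
  live b2: ∅→∅
  live b3: {c,e}→{e}
  live b4: {e,g}→{g}
  live b5: ∅→∅
  live b6: {e}→∅
  live b7: ∅→{g}
  live b8: ∅→∅
  live b9: {g}→{g}

live-out(b9) = ["g"]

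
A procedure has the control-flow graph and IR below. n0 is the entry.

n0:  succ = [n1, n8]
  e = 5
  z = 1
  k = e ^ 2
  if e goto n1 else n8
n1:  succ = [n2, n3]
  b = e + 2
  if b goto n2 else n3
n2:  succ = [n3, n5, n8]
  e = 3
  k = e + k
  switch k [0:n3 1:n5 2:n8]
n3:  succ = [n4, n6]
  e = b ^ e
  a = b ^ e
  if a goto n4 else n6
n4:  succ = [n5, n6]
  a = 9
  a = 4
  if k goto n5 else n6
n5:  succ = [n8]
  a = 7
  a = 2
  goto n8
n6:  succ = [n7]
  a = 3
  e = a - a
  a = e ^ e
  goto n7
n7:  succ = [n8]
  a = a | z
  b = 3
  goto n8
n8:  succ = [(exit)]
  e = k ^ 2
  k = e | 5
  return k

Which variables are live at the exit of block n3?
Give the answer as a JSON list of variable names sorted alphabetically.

Answer: ["k", "z"]

Derivation:
Per-block:
  n0: def={e,k,z} ue=∅
  n1: def={b} ue={e}
  n2: def={e,k} ue={k}
  n3: def={a,e} ue={b,e}
  n4: def={a} ue={k}
  n5: def={a} ue=∅
  n6: def={a,e} ue=∅
  n7: def={a,b} ue={a,z}
  n8: def={e,k} ue={k}

Backward fixpoint:
  n0: in=∅ out={e,k,z}
  n1: in={e,k,z} out={b,e,k,z}
  n2: in={b,k,z} out={b,e,k,z}
  n3: in={b,e,k,z} out={k,z}
  n4: in={k,z} out={k,z}
  n5: in={k} out={k}
  n6: in={k,z} out={a,k,z}
  n7: in={a,k,z} out={k}
  n8: in={k} out=∅

live-out(n3) = ["k", "z"]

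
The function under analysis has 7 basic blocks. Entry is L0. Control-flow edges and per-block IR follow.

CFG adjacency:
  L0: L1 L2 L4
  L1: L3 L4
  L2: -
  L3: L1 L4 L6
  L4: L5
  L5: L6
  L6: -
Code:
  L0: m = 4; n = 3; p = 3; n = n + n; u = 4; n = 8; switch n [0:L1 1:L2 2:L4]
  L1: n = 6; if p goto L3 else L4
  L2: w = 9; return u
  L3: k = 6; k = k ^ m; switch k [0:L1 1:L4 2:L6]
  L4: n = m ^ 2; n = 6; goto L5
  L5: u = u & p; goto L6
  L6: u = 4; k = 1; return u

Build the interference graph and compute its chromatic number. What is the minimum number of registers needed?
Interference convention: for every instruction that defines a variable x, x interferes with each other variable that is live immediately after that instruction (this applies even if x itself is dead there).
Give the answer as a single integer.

def/use:
  L0: def={m,n,p,u} ue=∅
  L1: def={n} ue={p}
  L2: def={w} ue={u}
  L3: def={k} ue={m}
  L4: def={n} ue={m}
  L5: def={u} ue={p,u}
  L6: def={k,u} ue=∅

Backward fixpoint:
  L0 li=∅ lo={m,p,u}
  L1 li={m,p,u} lo={m,p,u}
  L2 li={u} lo=∅
  L3 li={m,p,u} lo={m,p,u}
  L4 li={m,p,u} lo={p,u}
  L5 li={p,u} lo=∅
  L6 li=∅ lo=∅

Interference:
  k: {m,p,u}
  m: {k,n,p,u}
  n: {m,p,u}
  p: {k,m,n,u}
  u: {k,m,n,p,w}
  w: {u}

Colouring:
  {k,m,p,u} pairwise interfere (4-clique) ⇒ χ ≥ 4
  4-colouring: c0={u}  c1={m,w}  c2={p}  c3={k,n}
  χ = 4

Answer: 4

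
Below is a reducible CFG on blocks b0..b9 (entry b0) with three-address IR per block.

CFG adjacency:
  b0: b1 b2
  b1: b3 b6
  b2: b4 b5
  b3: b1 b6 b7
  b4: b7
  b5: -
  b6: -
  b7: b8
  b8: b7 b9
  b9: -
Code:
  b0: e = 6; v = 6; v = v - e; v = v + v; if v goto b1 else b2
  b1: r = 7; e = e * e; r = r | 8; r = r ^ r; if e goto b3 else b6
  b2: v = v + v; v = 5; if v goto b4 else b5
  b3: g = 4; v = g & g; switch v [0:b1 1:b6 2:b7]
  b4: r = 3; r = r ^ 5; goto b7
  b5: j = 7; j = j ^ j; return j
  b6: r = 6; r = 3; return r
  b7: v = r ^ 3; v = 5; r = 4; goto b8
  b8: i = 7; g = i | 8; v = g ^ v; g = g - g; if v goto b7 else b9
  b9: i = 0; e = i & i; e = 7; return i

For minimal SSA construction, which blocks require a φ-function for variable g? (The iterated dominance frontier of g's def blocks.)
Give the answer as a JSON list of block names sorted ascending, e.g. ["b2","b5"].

Answer: ["b1", "b6", "b7"]

Derivation:
idom tree: b1←b0 b2←b0 b3←b1 b4←b2 b5←b2 b6←b1 b7←b0 b8←b7 b9←b8
Dom∩ at merges:
  b1: preds {b0,b3}: {b0} ∩ {b0,b1,b3} = {b0}; idom=b0
  b6: preds {b1,b3}: {b0,b1} ∩ {b0,b1,b3} = {b0,b1}; idom=b1
  b7: preds {b3,b4,b8}: {b0,b1,b3} ∩ {b0,b2,b4} ∩ {b0,b7,b8} = {b0}; idom=b0

Frontier:
  join b1 pred b0: · stop@b0
  join b1 pred b3: b3→b1 stop@b0
  join b6 pred b1: · stop@b1
  join b6 pred b3: b3 stop@b1
  join b7 pred b3: b3→b1 stop@b0
  join b7 pred b4: b4→b2 stop@b0
  join b7 pred b8: b8→b7 stop@b0
  DF(b0)=∅
  DF(b1)={b1,b7}
  DF(b2)={b7}
  DF(b3)={b1,b6,b7}
  DF(b4)={b7}
  DF(b5)=∅
  DF(b6)=∅
  DF(b7)={b7}
  DF(b8)={b7}
  DF(b9)=∅

φ for g: defs {b3,b8}
  DF⁺ = {b1,b6,b7}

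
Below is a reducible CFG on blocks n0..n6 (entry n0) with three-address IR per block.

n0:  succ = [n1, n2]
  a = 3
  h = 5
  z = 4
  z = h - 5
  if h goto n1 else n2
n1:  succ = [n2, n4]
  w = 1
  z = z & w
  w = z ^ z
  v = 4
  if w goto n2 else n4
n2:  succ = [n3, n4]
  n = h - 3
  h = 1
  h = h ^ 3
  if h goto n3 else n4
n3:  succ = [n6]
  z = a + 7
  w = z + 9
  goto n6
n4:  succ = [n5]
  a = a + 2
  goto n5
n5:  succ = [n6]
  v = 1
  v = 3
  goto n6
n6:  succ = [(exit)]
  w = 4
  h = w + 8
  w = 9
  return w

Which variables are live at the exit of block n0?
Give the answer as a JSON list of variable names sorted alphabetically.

def/use:
  n0: {a,h,z} / ∅
  n1: {v,w,z} / {z}
  n2: {h,n} / {h}
  n3: {w,z} / {a}
  n4: {a} / {a}
  n5: {v} / ∅
  n6: {h,w} / ∅

Liveness:
  n0: in=∅ out={a,h,z}
  n1: in={a,h,z} out={a,h}
  n2: in={a,h} out={a}
  n3: in={a} out=∅
  n4: in={a} out=∅
  n5: in=∅ out=∅
  n6: in=∅ out=∅

live-out(n0) = ["a", "h", "z"]

Answer: ["a", "h", "z"]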